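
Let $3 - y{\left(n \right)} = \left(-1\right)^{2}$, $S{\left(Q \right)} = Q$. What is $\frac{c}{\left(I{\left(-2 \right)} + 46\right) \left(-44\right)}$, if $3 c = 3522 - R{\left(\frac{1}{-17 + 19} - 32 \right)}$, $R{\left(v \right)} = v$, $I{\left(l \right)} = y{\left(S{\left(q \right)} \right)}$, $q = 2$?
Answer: $- \frac{2369}{4224} \approx -0.56084$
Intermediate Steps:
$y{\left(n \right)} = 2$ ($y{\left(n \right)} = 3 - \left(-1\right)^{2} = 3 - 1 = 2$)
$I{\left(l \right)} = 2$
$c = \frac{2369}{2}$ ($c = \frac{3522 - \left(\frac{1}{-17 + 19} - 32\right)}{3} = \frac{3522 - \left(\frac{1}{2} - 32\right)}{3} = \frac{3522 - - \frac{63}{2}}{3} = \frac{3522 + \frac{63}{2}}{3} = \frac{1}{3} \cdot \frac{7107}{2} = \frac{2369}{2} \approx 1184.5$)
$\frac{c}{\left(I{\left(-2 \right)} + 46\right) \left(-44\right)} = \frac{2369}{2 \left(2 + 46\right) \left(-44\right)} = \frac{2369}{2 \cdot 48 \left(-44\right)} = \frac{2369}{2 \left(-2112\right)} = \frac{2369}{2} \left(- \frac{1}{2112}\right) = - \frac{2369}{4224}$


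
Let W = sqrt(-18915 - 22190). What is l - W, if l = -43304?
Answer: -43304 - I*sqrt(41105) ≈ -43304.0 - 202.74*I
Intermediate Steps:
W = I*sqrt(41105) (W = sqrt(-41105) = I*sqrt(41105) ≈ 202.74*I)
l - W = -43304 - I*sqrt(41105)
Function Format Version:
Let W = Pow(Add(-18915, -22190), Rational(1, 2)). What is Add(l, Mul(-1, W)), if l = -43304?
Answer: Add(-43304, Mul(-1, I, Pow(41105, Rational(1, 2)))) ≈ Add(-43304., Mul(-202.74, I))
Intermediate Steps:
W = Mul(I, Pow(41105, Rational(1, 2))) (W = Pow(-41105, Rational(1, 2)) = Mul(I, Pow(41105, Rational(1, 2))) ≈ Mul(202.74, I))
Add(l, Mul(-1, W)) = Add(-43304, Mul(-1, Mul(I, Pow(41105, Rational(1, 2))))) = Add(-43304, Mul(-1, I, Pow(41105, Rational(1, 2))))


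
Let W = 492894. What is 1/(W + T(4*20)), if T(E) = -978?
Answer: 1/491916 ≈ 2.0329e-6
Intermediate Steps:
1/(W + T(4*20)) = 1/(492894 - 978) = 1/491916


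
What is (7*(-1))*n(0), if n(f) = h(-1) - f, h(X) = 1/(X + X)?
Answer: 7/2 ≈ 3.5000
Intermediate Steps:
h(X) = 1/(2*X)
n(f) = -½ - f (n(f) = (½)/(-1) - f = (½)*(-1) - f = -½ - f)
(7*(-1))*n(0) = (7*(-1))*(-½ - 1*0) = -7*(-½ + 0) = -7*(-½) = 7/2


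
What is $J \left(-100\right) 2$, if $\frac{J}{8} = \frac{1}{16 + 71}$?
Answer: $- \frac{1600}{87} \approx -18.391$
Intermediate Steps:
$J = \frac{8}{87}$ ($J = \frac{8}{16 + 71} = \frac{8}{87} \approx 0.091954$)
$J \left(-100\right) 2 = \frac{8}{87} \left(-100\right) 2 = \left(- \frac{800}{87}\right) 2 = - \frac{1600}{87}$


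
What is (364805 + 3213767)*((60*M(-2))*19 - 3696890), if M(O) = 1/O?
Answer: -13231626827120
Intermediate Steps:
(364805 + 3213767)*((60*M(-2))*19 - 3696890) = (364805 + 3213767)*((60/(-2))*19 - 3696890) = 3578572*((60*(-½))*19 - 3696890) = 3578572*(-30*19 - 3696890) = 3578572*(-570 - 3696890) = 3578572*(-3697460) = -13231626827120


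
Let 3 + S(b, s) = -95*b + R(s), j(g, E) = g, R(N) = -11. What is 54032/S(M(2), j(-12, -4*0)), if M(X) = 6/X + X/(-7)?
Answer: -34384/173 ≈ -198.75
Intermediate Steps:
M(X) = 6/X - X/7 (M(X) = 6/X + X*(-⅐) = 6/X - X/7)
S(b, s) = -14 - 95*b (S(b, s) = -3 + (-95*b - 11) = -3 + (-11 - 95*b) = -14 - 95*b)
54032/S(M(2), j(-12, -4*0)) = 54032/(-14 - 95*(6/2 - ⅐*2)) = 54032/(-14 - 95*(6*(½) - 2/7)) = 54032/(-14 - 95*(3 - 2/7)) = 54032/(-14 - 95*19/7) = 54032/(-14 - 1805/7) = 54032/(-1903/7) = 54032*(-7/1903) = -34384/173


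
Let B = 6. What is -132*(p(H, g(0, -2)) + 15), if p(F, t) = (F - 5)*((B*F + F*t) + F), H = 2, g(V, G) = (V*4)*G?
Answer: 3564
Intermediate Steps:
g(V, G) = 4*G*V (g(V, G) = (4*V)*G = 4*G*V)
p(F, t) = (-5 + F)*(7*F + F*t) (p(F, t) = (F - 5)*((6*F + F*t) + F) = (-5 + F)*(7*F + F*t))
-132*(p(H, g(0, -2)) + 15) = -132*(2*(-35 - 20*(-2)*0 + 7*2 + 2*(4*(-2)*0)) + 15) = -132*(2*(-35 - 5*0 + 14 + 2*0) + 15) = -132*(2*(-35 + 0 + 14 + 0) + 15) = -132*(2*(-21) + 15) = -132*(-42 + 15) = -132*(-27) = 3564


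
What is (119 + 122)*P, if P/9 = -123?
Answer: -266787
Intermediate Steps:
P = -1107 (P = 9*(-123) = -1107)
(119 + 122)*P = (119 + 122)*(-1107) = 241*(-1107) = -266787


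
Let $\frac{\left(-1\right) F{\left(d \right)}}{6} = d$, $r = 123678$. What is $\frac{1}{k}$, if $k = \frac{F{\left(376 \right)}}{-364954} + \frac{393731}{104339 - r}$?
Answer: $- \frac{3528922703}{71825037295} \approx -0.049132$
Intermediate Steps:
$F{\left(d \right)} = - 6 d$
$k = - \frac{71825037295}{3528922703}$ ($k = \frac{\left(-6\right) 376}{-364954} + \frac{393731}{104339 - 123678} = \left(-2256\right) \left(- \frac{1}{364954}\right) + \frac{393731}{104339 - 123678} = \frac{1128}{182477} + \frac{393731}{-19339} = \frac{1128}{182477} + 393731 \left(- \frac{1}{19339}\right) = \frac{1128}{182477} - \frac{393731}{19339} = - \frac{71825037295}{3528922703} \approx -20.353$)
$\frac{1}{k} = \frac{1}{- \frac{71825037295}{3528922703}} = - \frac{3528922703}{71825037295}$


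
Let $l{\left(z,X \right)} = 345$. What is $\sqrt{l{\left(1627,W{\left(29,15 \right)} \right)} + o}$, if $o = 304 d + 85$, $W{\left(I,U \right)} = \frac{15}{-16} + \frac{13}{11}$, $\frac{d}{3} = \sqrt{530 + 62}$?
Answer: $\sqrt{430 + 3648 \sqrt{37}} \approx 150.4$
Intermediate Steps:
$d = 12 \sqrt{37}$ ($d = 3 \sqrt{530 + 62} = 3 \sqrt{592} = 3 \cdot 4 \sqrt{37} = 12 \sqrt{37} \approx 72.993$)
$W{\left(I,U \right)} = \frac{43}{176}$ ($W{\left(I,U \right)} = 15 \left(- \frac{1}{16}\right) + 13 \cdot \frac{1}{11} = - \frac{15}{16} + \frac{13}{11} = \frac{43}{176}$)
$o = 85 + 3648 \sqrt{37}$ ($o = 304 \cdot 12 \sqrt{37} + 85 = 3648 \sqrt{37} + 85 = 85 + 3648 \sqrt{37} \approx 22275.0$)
$\sqrt{l{\left(1627,W{\left(29,15 \right)} \right)} + o} = \sqrt{345 + \left(85 + 3648 \sqrt{37}\right)} = \sqrt{430 + 3648 \sqrt{37}}$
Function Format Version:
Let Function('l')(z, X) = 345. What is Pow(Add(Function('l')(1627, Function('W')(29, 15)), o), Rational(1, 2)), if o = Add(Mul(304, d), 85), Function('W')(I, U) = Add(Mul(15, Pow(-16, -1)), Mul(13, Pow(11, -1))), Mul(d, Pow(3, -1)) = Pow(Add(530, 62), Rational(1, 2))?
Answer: Pow(Add(430, Mul(3648, Pow(37, Rational(1, 2)))), Rational(1, 2)) ≈ 150.40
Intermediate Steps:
d = Mul(12, Pow(37, Rational(1, 2))) (d = Mul(3, Pow(Add(530, 62), Rational(1, 2))) = Mul(3, Pow(592, Rational(1, 2))) = Mul(3, Mul(4, Pow(37, Rational(1, 2)))) = Mul(12, Pow(37, Rational(1, 2))) ≈ 72.993)
Function('W')(I, U) = Rational(43, 176) (Function('W')(I, U) = Add(Mul(15, Rational(-1, 16)), Mul(13, Rational(1, 11))) = Add(Rational(-15, 16), Rational(13, 11)) = Rational(43, 176))
o = Add(85, Mul(3648, Pow(37, Rational(1, 2)))) (o = Add(Mul(304, Mul(12, Pow(37, Rational(1, 2)))), 85) = Add(Mul(3648, Pow(37, Rational(1, 2))), 85) = Add(85, Mul(3648, Pow(37, Rational(1, 2)))) ≈ 22275.)
Pow(Add(Function('l')(1627, Function('W')(29, 15)), o), Rational(1, 2)) = Pow(Add(345, Add(85, Mul(3648, Pow(37, Rational(1, 2))))), Rational(1, 2)) = Pow(Add(430, Mul(3648, Pow(37, Rational(1, 2)))), Rational(1, 2))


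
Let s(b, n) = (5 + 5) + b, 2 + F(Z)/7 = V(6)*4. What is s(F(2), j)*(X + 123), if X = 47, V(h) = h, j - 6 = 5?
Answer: 27880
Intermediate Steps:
j = 11 (j = 6 + 5 = 11)
F(Z) = 154 (F(Z) = -14 + 7*(6*4) = -14 + 7*24 = -14 + 168 = 154)
s(b, n) = 10 + b
s(F(2), j)*(X + 123) = (10 + 154)*(47 + 123) = 164*170 = 27880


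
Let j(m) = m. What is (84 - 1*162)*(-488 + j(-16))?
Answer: 39312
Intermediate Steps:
(84 - 1*162)*(-488 + j(-16)) = (84 - 1*162)*(-488 - 16) = (84 - 162)*(-504) = -78*(-504) = 39312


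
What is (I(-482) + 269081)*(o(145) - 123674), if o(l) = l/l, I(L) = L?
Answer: -33218444127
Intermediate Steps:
o(l) = 1
(I(-482) + 269081)*(o(145) - 123674) = (-482 + 269081)*(1 - 123674) = 268599*(-123673) = -33218444127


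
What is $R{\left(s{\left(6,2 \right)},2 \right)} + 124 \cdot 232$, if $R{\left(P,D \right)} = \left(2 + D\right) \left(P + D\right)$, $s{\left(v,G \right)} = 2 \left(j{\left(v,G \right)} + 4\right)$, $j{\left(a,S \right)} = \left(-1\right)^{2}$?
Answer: $28816$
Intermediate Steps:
$j{\left(a,S \right)} = 1$
$s{\left(v,G \right)} = 10$ ($s{\left(v,G \right)} = 2 \left(1 + 4\right) = 2 \cdot 5 = 10$)
$R{\left(P,D \right)} = \left(2 + D\right) \left(D + P\right)$
$R{\left(s{\left(6,2 \right)},2 \right)} + 124 \cdot 232 = \left(2^{2} + 2 \cdot 2 + 2 \cdot 10 + 2 \cdot 10\right) + 124 \cdot 232 = \left(4 + 4 + 20 + 20\right) + 28768 = 48 + 28768 = 28816$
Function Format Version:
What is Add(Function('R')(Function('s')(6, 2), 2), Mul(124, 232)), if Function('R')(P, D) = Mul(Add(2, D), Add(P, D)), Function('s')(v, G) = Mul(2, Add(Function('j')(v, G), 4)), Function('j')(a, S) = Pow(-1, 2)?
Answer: 28816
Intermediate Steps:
Function('j')(a, S) = 1
Function('s')(v, G) = 10 (Function('s')(v, G) = Mul(2, Add(1, 4)) = Mul(2, 5) = 10)
Function('R')(P, D) = Mul(Add(2, D), Add(D, P))
Add(Function('R')(Function('s')(6, 2), 2), Mul(124, 232)) = Add(Add(Pow(2, 2), Mul(2, 2), Mul(2, 10), Mul(2, 10)), Mul(124, 232)) = Add(Add(4, 4, 20, 20), 28768) = Add(48, 28768) = 28816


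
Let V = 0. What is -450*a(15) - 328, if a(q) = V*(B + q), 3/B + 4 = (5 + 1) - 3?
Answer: -328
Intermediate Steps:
B = -3 (B = 3/(-4 + ((5 + 1) - 3)) = 3/(-4 + (6 - 3)) = 3/(-4 + 3) = 3/(-1) = 3*(-1) = -3)
a(q) = 0 (a(q) = 0*(-3 + q) = 0)
-450*a(15) - 328 = -450*0 - 328 = 0 - 328 = -328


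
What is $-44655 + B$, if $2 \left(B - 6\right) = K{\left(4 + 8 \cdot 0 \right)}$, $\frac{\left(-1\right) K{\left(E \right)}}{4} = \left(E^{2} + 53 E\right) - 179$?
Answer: $-44747$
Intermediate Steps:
$K{\left(E \right)} = 716 - 212 E - 4 E^{2}$ ($K{\left(E \right)} = - 4 \left(\left(E^{2} + 53 E\right) - 179\right) = - 4 \left(-179 + E^{2} + 53 E\right) = 716 - 212 E - 4 E^{2}$)
$B = -92$ ($B = 6 + \frac{716 - 212 \left(4 + 8 \cdot 0\right) - 4 \left(4 + 8 \cdot 0\right)^{2}}{2} = 6 + \frac{716 - 212 \left(4 + 0\right) - 4 \left(4 + 0\right)^{2}}{2} = 6 + \frac{716 - 848 - 4 \cdot 4^{2}}{2} = 6 + \frac{716 - 848 - 64}{2} = 6 + \frac{1}{2} \left(-196\right) = 6 - 98 = -92$)
$-44655 + B = -44655 - 92 = -44747$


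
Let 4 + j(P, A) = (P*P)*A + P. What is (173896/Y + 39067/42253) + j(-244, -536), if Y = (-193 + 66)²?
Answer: -21747665762826197/681498637 ≈ -3.1912e+7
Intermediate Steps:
j(P, A) = -4 + P + A*P² (j(P, A) = -4 + ((P*P)*A + P) = -4 + (P²*A + P) = -4 + (A*P² + P) = -4 + (P + A*P²) = -4 + P + A*P²)
Y = 16129 (Y = (-127)² = 16129)
(173896/Y + 39067/42253) + j(-244, -536) = (173896/16129 + 39067/42253) + (-4 - 244 - 536*(-244)²) = (173896*(1/16129) + 39067*(1/42253)) + (-4 - 244 - 536*59536) = (173896/16129 + 39067/42253) + (-4 - 244 - 31911296) = 7977739331/681498637 - 31911544 = -21747665762826197/681498637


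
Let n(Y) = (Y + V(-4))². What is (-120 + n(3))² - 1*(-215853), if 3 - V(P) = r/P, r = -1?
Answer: 57193249/256 ≈ 2.2341e+5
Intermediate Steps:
V(P) = 3 + 1/P (V(P) = 3 - (-1)/P = 3 + 1/P)
n(Y) = (11/4 + Y)² (n(Y) = (Y + (3 + 1/(-4)))² = (Y + (3 - ¼))² = (Y + 11/4)² = (11/4 + Y)²)
(-120 + n(3))² - 1*(-215853) = (-120 + (11 + 4*3)²/16)² - 1*(-215853) = (-120 + (11 + 12)²/16)² + 215853 = (-120 + (1/16)*23²)² + 215853 = (-120 + (1/16)*529)² + 215853 = (-120 + 529/16)² + 215853 = (-1391/16)² + 215853 = 1934881/256 + 215853 = 57193249/256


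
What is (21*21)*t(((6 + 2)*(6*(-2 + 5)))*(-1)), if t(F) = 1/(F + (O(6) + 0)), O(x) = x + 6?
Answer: -147/44 ≈ -3.3409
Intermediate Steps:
O(x) = 6 + x
t(F) = 1/(12 + F) (t(F) = 1/(F + ((6 + 6) + 0)) = 1/(F + (12 + 0)) = 1/(F + 12) = 1/(12 + F))
(21*21)*t(((6 + 2)*(6*(-2 + 5)))*(-1)) = (21*21)/(12 + ((6 + 2)*(6*(-2 + 5)))*(-1)) = 441/(12 + (8*(6*3))*(-1)) = 441/(12 + (8*18)*(-1)) = 441/(12 + 144*(-1)) = 441/(12 - 144) = 441/(-132) = 441*(-1/132) = -147/44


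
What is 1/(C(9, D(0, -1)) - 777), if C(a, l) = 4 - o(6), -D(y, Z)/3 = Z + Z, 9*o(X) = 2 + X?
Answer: -9/6965 ≈ -0.0012922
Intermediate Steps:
o(X) = 2/9 + X/9 (o(X) = (2 + X)/9 = 2/9 + X/9)
D(y, Z) = -6*Z (D(y, Z) = -3*(Z + Z) = -6*Z)
C(a, l) = 28/9 (C(a, l) = 4 - (2/9 + (⅑)*6) = 4 - (2/9 + ⅔) = 4 - 1*8/9 = 4 - 8/9 = 28/9)
1/(C(9, D(0, -1)) - 777) = 1/(28/9 - 777) = 1/(-6965/9) = -9/6965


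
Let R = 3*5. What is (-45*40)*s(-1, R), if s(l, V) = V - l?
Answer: -28800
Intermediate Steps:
R = 15
(-45*40)*s(-1, R) = (-45*40)*(15 - 1*(-1)) = -1800*(15 + 1) = -1800*16 = -28800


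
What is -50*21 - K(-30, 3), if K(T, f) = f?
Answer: -1053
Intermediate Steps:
-50*21 - K(-30, 3) = -50*21 - 1*3 = -1050 - 3 = -1053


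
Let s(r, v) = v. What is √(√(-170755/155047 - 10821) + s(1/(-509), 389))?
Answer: √(9351393589301 + 1085329*I*√5309360937226)/155047 ≈ 19.896 + 2.6144*I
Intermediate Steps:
√(√(-170755/155047 - 10821) + s(1/(-509), 389)) = √(√(-170755/155047 - 10821) + 389) = √(√(-1677934342/155047) + 389) = √(7*I*√5309360937226/155047 + 389) = √(389 + 7*I*√5309360937226/155047)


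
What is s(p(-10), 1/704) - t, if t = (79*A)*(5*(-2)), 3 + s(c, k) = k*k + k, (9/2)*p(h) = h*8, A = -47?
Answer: -18403708223/495616 ≈ -37133.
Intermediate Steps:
p(h) = 16*h/9 (p(h) = 2*(h*8)/9 = 2*(8*h)/9 = 16*h/9)
s(c, k) = -3 + k + k² (s(c, k) = -3 + (k*k + k) = -3 + (k² + k) = -3 + (k + k²) = -3 + k + k²)
t = 37130 (t = (79*(-47))*(5*(-2)) = -3713*(-10) = 37130)
s(p(-10), 1/704) - t = (-3 + 1/704 + (1/704)²) - 1*37130 = (-3 + 1/704 + (1/704)²) - 37130 = (-3 + 1/704 + 1/495616) - 37130 = -1486143/495616 - 37130 = -18403708223/495616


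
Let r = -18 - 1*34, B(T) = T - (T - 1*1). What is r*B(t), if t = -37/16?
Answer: -52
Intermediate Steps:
t = -37/16 (t = -37*1/16 = -37/16 ≈ -2.3125)
B(T) = 1 (B(T) = T - (T - 1) = T - (-1 + T) = T + (1 - T) = 1)
r = -52 (r = -18 - 34 = -52)
r*B(t) = -52*1 = -52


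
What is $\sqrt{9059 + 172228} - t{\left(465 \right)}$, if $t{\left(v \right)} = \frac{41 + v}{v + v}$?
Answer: $- \frac{253}{465} + 3 \sqrt{20143} \approx 425.23$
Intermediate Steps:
$t{\left(v \right)} = \frac{41 + v}{2 v}$
$\sqrt{9059 + 172228} - t{\left(465 \right)} = \sqrt{9059 + 172228} - \frac{41 + 465}{2 \cdot 465} = \sqrt{181287} - \frac{1}{2} \cdot \frac{1}{465} \cdot 506 = 3 \sqrt{20143} - \frac{253}{465} = - \frac{253}{465} + 3 \sqrt{20143}$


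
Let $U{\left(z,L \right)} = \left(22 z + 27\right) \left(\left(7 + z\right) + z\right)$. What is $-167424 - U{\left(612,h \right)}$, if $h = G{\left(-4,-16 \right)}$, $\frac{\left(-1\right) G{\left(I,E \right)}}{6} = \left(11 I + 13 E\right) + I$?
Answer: $-16774845$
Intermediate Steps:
$G{\left(I,E \right)} = - 78 E - 72 I$ ($G{\left(I,E \right)} = - 6 \left(\left(11 I + 13 E\right) + I\right) = - 6 \left(12 I + 13 E\right) = - 78 E - 72 I$)
$h = 1536$ ($h = \left(-78\right) \left(-16\right) - -288 = 1248 + 288 = 1536$)
$U{\left(z,L \right)} = \left(7 + 2 z\right) \left(27 + 22 z\right)$ ($U{\left(z,L \right)} = \left(27 + 22 z\right) \left(7 + 2 z\right) = \left(7 + 2 z\right) \left(27 + 22 z\right)$)
$-167424 - U{\left(612,h \right)} = -167424 - \left(189 + 44 \cdot 612^{2} + 208 \cdot 612\right) = -167424 - \left(189 + 44 \cdot 374544 + 127296\right) = -167424 - \left(189 + 16479936 + 127296\right) = -167424 - 16607421 = -16774845$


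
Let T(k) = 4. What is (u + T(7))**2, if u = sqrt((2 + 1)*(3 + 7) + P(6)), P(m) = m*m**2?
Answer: (4 + sqrt(246))**2 ≈ 387.48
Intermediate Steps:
P(m) = m**3
u = sqrt(246) (u = sqrt((2 + 1)*(3 + 7) + 6**3) = sqrt(3*10 + 216) = sqrt(30 + 216) = sqrt(246) ≈ 15.684)
(u + T(7))**2 = (sqrt(246) + 4)**2 = (4 + sqrt(246))**2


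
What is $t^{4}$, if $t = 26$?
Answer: $456976$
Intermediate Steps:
$t^{4} = 26^{4} = 456976$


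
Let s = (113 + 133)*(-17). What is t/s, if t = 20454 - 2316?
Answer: -3023/697 ≈ -4.3372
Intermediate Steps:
s = -4182 (s = 246*(-17) = -4182)
t = 18138
t/s = 18138/(-4182) = 18138*(-1/4182) = -3023/697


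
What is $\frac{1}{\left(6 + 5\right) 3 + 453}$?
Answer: $\frac{1}{486} \approx 0.0020576$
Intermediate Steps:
$\frac{1}{\left(6 + 5\right) 3 + 453} = \frac{1}{11 \cdot 3 + 453} = \frac{1}{33 + 453} = \frac{1}{486}$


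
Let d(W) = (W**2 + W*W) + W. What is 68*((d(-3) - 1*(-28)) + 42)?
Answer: 5780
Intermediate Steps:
d(W) = W + 2*W**2 (d(W) = (W**2 + W**2) + W = 2*W**2 + W = W + 2*W**2)
68*((d(-3) - 1*(-28)) + 42) = 68*((-3*(1 + 2*(-3)) - 1*(-28)) + 42) = 68*((-3*(1 - 6) + 28) + 42) = 68*((-3*(-5) + 28) + 42) = 68*((15 + 28) + 42) = 68*(43 + 42) = 68*85 = 5780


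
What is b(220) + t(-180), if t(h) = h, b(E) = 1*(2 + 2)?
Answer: -176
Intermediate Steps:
b(E) = 4 (b(E) = 1*4 = 4)
b(220) + t(-180) = 4 - 180 = -176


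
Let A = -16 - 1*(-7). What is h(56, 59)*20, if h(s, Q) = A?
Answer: -180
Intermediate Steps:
A = -9 (A = -16 + 7 = -9)
h(s, Q) = -9
h(56, 59)*20 = -9*20 = -180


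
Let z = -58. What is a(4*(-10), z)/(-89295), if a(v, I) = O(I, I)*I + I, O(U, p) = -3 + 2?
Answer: 0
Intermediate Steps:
O(U, p) = -1
a(v, I) = 0 (a(v, I) = -I + I = 0)
a(4*(-10), z)/(-89295) = 0/(-89295) = 0*(-1/89295) = 0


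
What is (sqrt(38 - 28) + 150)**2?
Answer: (150 + sqrt(10))**2 ≈ 23459.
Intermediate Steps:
(sqrt(38 - 28) + 150)**2 = (sqrt(10) + 150)**2 = (150 + sqrt(10))**2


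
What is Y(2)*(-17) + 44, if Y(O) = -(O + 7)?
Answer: 197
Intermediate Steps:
Y(O) = -7 - O (Y(O) = -(7 + O) = -7 - O)
Y(2)*(-17) + 44 = (-7 - 1*2)*(-17) + 44 = (-7 - 2)*(-17) + 44 = -9*(-17) + 44 = 153 + 44 = 197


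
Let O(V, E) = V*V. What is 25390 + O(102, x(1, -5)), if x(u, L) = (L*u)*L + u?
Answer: 35794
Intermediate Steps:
x(u, L) = u + u*L² (x(u, L) = u*L² + u = u + u*L²)
O(V, E) = V²
25390 + O(102, x(1, -5)) = 25390 + 102² = 25390 + 10404 = 35794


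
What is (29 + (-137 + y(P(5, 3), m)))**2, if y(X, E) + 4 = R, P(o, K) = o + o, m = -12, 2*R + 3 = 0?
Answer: 51529/4 ≈ 12882.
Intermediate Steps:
R = -3/2 (R = -3/2 + (1/2)*0 = -3/2 + 0 = -3/2 ≈ -1.5000)
P(o, K) = 2*o
y(X, E) = -11/2 (y(X, E) = -4 - 3/2 = -11/2)
(29 + (-137 + y(P(5, 3), m)))**2 = (29 + (-137 - 11/2))**2 = (29 - 285/2)**2 = (-227/2)**2 = 51529/4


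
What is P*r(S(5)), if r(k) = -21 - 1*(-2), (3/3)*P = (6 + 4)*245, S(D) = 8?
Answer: -46550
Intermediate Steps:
P = 2450 (P = (6 + 4)*245 = 10*245 = 2450)
r(k) = -19 (r(k) = -21 + 2 = -19)
P*r(S(5)) = 2450*(-19) = -46550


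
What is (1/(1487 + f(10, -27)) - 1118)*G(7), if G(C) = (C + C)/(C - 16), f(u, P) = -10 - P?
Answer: 11770297/6768 ≈ 1739.1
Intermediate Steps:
G(C) = 2*C/(-16 + C) (G(C) = (2*C)/(-16 + C) = 2*C/(-16 + C))
(1/(1487 + f(10, -27)) - 1118)*G(7) = (1/(1487 + (-10 - 1*(-27))) - 1118)*(2*7/(-16 + 7)) = (1/(1487 + (-10 + 27)) - 1118)*(2*7/(-9)) = (1/(1487 + 17) - 1118)*(2*7*(-⅑)) = (1/1504 - 1118)*(-14/9) = -1681471/1504*(-14/9) = 11770297/6768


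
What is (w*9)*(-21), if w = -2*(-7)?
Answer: -2646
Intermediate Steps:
w = 14
(w*9)*(-21) = (14*9)*(-21) = 126*(-21) = -2646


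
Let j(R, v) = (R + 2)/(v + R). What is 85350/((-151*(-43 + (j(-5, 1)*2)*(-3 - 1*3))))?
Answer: 42675/3926 ≈ 10.870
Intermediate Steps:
j(R, v) = (2 + R)/(R + v)
85350/((-151*(-43 + (j(-5, 1)*2)*(-3 - 1*3)))) = 85350/((-151*(-43 + (((2 - 5)/(-5 + 1))*2)*(-3 - 1*3)))) = 85350/((-151*(-43 + ((-3/(-4))*2)*(-3 - 3)))) = 85350/((-151*(-43 + (-1/4*(-3)*2)*(-6)))) = 85350/((-151*(-43 + ((3/4)*2)*(-6)))) = 85350/((-151*(-43 + (3/2)*(-6)))) = 85350/((-151*(-43 - 9))) = 85350/((-151*(-52))) = 85350/7852 = 85350*(1/7852) = 42675/3926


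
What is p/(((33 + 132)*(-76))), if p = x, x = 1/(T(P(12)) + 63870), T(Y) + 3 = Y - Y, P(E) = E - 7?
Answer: -1/800892180 ≈ -1.2486e-9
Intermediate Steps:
P(E) = -7 + E
T(Y) = -3 (T(Y) = -3 + (Y - Y) = -3 + 0 = -3)
x = 1/63867 (x = 1/(-3 + 63870) = 1/63867 ≈ 1.5658e-5)
p = 1/63867 ≈ 1.5658e-5
p/(((33 + 132)*(-76))) = 1/(63867*(((33 + 132)*(-76)))) = 1/(63867*((165*(-76)))) = (1/63867)/(-12540) = (1/63867)*(-1/12540) = -1/800892180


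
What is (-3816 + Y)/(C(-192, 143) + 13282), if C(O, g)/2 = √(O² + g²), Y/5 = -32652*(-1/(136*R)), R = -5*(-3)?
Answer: -281186581/998366208 + 42341*√57313/998366208 ≈ -0.27149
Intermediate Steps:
R = 15
Y = 2721/34 (Y = 5*(-32652/(-8*17*15)) = 5*(-32652/((-136*15))) = 5*(-32652/(-2040)) = 5*(-32652*(-1/2040)) = 5*(2721/170) = 2721/34 ≈ 80.029)
C(O, g) = 2*√(O² + g²)
(-3816 + Y)/(C(-192, 143) + 13282) = (-3816 + 2721/34)/(2*√((-192)² + 143²) + 13282) = -127023/(34*(2*√(36864 + 20449) + 13282)) = -127023/(34*(2*√57313 + 13282)) = -127023/(34*(13282 + 2*√57313))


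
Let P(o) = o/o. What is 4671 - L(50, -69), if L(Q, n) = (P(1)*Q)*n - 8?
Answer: 8129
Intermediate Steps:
P(o) = 1
L(Q, n) = -8 + Q*n (L(Q, n) = (1*Q)*n - 8 = Q*n - 8 = -8 + Q*n)
4671 - L(50, -69) = 4671 - (-8 + 50*(-69)) = 4671 - (-8 - 3450) = 4671 - 1*(-3458) = 4671 + 3458 = 8129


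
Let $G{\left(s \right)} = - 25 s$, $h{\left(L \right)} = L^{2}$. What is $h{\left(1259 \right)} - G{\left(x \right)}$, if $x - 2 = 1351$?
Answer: $1618906$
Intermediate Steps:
$x = 1353$ ($x = 2 + 1351 = 1353$)
$h{\left(1259 \right)} - G{\left(x \right)} = 1259^{2} - \left(-25\right) 1353 = 1585081 - -33825 = 1585081 + 33825 = 1618906$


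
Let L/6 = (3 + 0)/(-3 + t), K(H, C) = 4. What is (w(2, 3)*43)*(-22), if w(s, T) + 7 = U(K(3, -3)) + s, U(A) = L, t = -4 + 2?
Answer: 40678/5 ≈ 8135.6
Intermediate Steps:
t = -2
L = -18/5 (L = 6*((3 + 0)/(-3 - 2)) = 6*(3/(-5)) = 6*(3*(-⅕)) = 6*(-⅗) = -18/5 ≈ -3.6000)
U(A) = -18/5
w(s, T) = -53/5 + s (w(s, T) = -7 + (-18/5 + s) = -53/5 + s)
(w(2, 3)*43)*(-22) = ((-53/5 + 2)*43)*(-22) = -43/5*43*(-22) = -1849/5*(-22) = 40678/5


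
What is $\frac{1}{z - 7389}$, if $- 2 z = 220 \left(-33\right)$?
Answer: $- \frac{1}{3759} \approx -0.00026603$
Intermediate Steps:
$z = 3630$ ($z = - \frac{220 \left(-33\right)}{2} = \left(- \frac{1}{2}\right) \left(-7260\right) = 3630$)
$\frac{1}{z - 7389} = \frac{1}{3630 - 7389} = \frac{1}{-3759} = - \frac{1}{3759}$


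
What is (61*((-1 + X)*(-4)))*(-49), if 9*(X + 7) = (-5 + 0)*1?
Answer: -920612/9 ≈ -1.0229e+5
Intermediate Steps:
X = -68/9 (X = -7 + ((-5 + 0)*1)/9 = -7 + (-5*1)/9 = -7 + (⅑)*(-5) = -7 - 5/9 = -68/9 ≈ -7.5556)
(61*((-1 + X)*(-4)))*(-49) = (61*((-1 - 68/9)*(-4)))*(-49) = (61*(-77/9*(-4)))*(-49) = (61*(308/9))*(-49) = (18788/9)*(-49) = -920612/9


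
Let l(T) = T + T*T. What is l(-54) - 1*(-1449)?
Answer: 4311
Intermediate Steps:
l(T) = T + T**2
l(-54) - 1*(-1449) = -54*(1 - 54) - 1*(-1449) = -54*(-53) + 1449 = 2862 + 1449 = 4311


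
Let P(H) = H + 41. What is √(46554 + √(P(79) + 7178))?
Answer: √(46554 + √7298) ≈ 215.96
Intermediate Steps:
P(H) = 41 + H
√(46554 + √(P(79) + 7178)) = √(46554 + √((41 + 79) + 7178)) = √(46554 + √(120 + 7178)) = √(46554 + √7298)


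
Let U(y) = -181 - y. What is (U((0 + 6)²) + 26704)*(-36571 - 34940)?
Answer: -1894111857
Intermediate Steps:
(U((0 + 6)²) + 26704)*(-36571 - 34940) = ((-181 - (0 + 6)²) + 26704)*(-36571 - 34940) = ((-181 - 1*6²) + 26704)*(-71511) = ((-181 - 1*36) + 26704)*(-71511) = ((-181 - 36) + 26704)*(-71511) = (-217 + 26704)*(-71511) = 26487*(-71511) = -1894111857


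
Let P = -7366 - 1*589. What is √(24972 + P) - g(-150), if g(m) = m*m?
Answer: -22500 + √17017 ≈ -22370.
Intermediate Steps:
P = -7955 (P = -7366 - 589 = -7955)
g(m) = m²
√(24972 + P) - g(-150) = √(24972 - 7955) - 1*(-150)² = √17017 - 1*22500 = √17017 - 22500 = -22500 + √17017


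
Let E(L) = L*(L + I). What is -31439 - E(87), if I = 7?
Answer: -39617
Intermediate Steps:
E(L) = L*(7 + L) (E(L) = L*(L + 7) = L*(7 + L))
-31439 - E(87) = -31439 - 87*(7 + 87) = -31439 - 87*94 = -31439 - 1*8178 = -31439 - 8178 = -39617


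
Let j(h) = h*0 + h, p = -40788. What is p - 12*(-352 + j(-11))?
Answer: -36432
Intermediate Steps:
j(h) = h (j(h) = 0 + h = h)
p - 12*(-352 + j(-11)) = -40788 - 12*(-352 - 11) = -40788 - 12*(-363) = -40788 + 4356 = -36432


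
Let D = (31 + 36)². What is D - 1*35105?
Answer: -30616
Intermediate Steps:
D = 4489 (D = 67² = 4489)
D - 1*35105 = 4489 - 1*35105 = 4489 - 35105 = -30616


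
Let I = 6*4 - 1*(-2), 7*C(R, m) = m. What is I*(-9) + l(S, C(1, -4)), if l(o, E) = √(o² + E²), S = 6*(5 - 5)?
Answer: -1634/7 ≈ -233.43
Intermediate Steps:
C(R, m) = m/7
I = 26 (I = 24 + 2 = 26)
S = 0 (S = 6*0 = 0)
l(o, E) = √(E² + o²)
I*(-9) + l(S, C(1, -4)) = 26*(-9) + √(((⅐)*(-4))² + 0²) = -234 + √((-4/7)² + 0) = -234 + √(16/49 + 0) = -234 + √(16/49) = -234 + 4/7 = -1634/7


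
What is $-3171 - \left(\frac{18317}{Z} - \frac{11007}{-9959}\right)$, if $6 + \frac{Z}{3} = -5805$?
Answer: $- \frac{42349493405}{13355019} \approx -3171.1$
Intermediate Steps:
$Z = -17433$ ($Z = -18 + 3 \left(-5805\right) = -18 - 17415 = -17433$)
$-3171 - \left(\frac{18317}{Z} - \frac{11007}{-9959}\right) = -3171 - \left(\frac{18317}{-17433} - \frac{11007}{-9959}\right) = -3171 - \left(18317 \left(- \frac{1}{17433}\right) - - \frac{11007}{9959}\right) = -3171 - \left(- \frac{1409}{1341} + \frac{11007}{9959}\right) = -3171 - \frac{728156}{13355019} = - \frac{42349493405}{13355019}$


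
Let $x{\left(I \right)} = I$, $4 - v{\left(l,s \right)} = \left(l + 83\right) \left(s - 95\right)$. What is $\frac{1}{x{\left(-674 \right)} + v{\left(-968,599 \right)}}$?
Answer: $\frac{1}{445370} \approx 2.2453 \cdot 10^{-6}$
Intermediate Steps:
$v{\left(l,s \right)} = 4 - \left(-95 + s\right) \left(83 + l\right)$ ($v{\left(l,s \right)} = 4 - \left(l + 83\right) \left(s - 95\right) = 4 - \left(83 + l\right) \left(-95 + s\right) = 4 - \left(-95 + s\right) \left(83 + l\right)$)
$\frac{1}{x{\left(-674 \right)} + v{\left(-968,599 \right)}} = \frac{1}{-674 + \left(7889 - 49717 + 95 \left(-968\right) - \left(-968\right) 599\right)} = \frac{1}{-674 + \left(7889 - 49717 - 91960 + 579832\right)} = \frac{1}{-674 + 446044} = \frac{1}{445370}$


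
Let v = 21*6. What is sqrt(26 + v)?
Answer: 2*sqrt(38) ≈ 12.329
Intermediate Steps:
v = 126
sqrt(26 + v) = sqrt(26 + 126) = sqrt(152) = 2*sqrt(38)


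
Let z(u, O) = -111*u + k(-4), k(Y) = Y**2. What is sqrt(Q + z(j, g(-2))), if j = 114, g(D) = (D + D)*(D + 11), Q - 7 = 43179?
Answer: 2*sqrt(7637) ≈ 174.78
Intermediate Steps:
Q = 43186 (Q = 7 + 43179 = 43186)
g(D) = 2*D*(11 + D) (g(D) = (2*D)*(11 + D) = 2*D*(11 + D))
z(u, O) = 16 - 111*u (z(u, O) = -111*u + (-4)**2 = -111*u + 16 = 16 - 111*u)
sqrt(Q + z(j, g(-2))) = sqrt(43186 + (16 - 111*114)) = sqrt(43186 + (16 - 12654)) = sqrt(43186 - 12638) = sqrt(30548) = 2*sqrt(7637)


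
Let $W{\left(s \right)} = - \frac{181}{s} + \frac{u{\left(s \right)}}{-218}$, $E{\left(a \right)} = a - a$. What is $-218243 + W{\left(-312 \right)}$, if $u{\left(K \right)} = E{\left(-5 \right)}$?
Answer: $- \frac{68091635}{312} \approx -2.1824 \cdot 10^{5}$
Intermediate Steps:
$E{\left(a \right)} = 0$
$u{\left(K \right)} = 0$
$W{\left(s \right)} = - \frac{181}{s}$ ($W{\left(s \right)} = - \frac{181}{s} + \frac{0}{-218} = - \frac{181}{s} + 0 \left(- \frac{1}{218}\right) = - \frac{181}{s} + 0 = - \frac{181}{s}$)
$-218243 + W{\left(-312 \right)} = -218243 - \frac{181}{-312} = -218243 - - \frac{181}{312} = -218243 + \frac{181}{312} = - \frac{68091635}{312}$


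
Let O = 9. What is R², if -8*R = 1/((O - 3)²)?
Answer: 1/82944 ≈ 1.2056e-5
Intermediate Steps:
R = -1/288 (R = -1/(8*(9 - 3)²) = -1/(8*(6²)) = -⅛/36 = -⅛*1/36 = -1/288 ≈ -0.0034722)
R² = (-1/288)² = 1/82944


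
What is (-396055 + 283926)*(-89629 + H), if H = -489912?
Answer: 64983352789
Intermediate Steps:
(-396055 + 283926)*(-89629 + H) = (-396055 + 283926)*(-89629 - 489912) = -112129*(-579541) = 64983352789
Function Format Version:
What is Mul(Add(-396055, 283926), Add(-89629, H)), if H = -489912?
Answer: 64983352789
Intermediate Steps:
Mul(Add(-396055, 283926), Add(-89629, H)) = Mul(Add(-396055, 283926), Add(-89629, -489912)) = Mul(-112129, -579541) = 64983352789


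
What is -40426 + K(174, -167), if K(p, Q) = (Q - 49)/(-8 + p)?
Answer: -3355466/83 ≈ -40427.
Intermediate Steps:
K(p, Q) = (-49 + Q)/(-8 + p)
-40426 + K(174, -167) = -40426 + (-49 - 167)/(-8 + 174) = -40426 - 216/166 = -40426 + (1/166)*(-216) = -40426 - 108/83 = -3355466/83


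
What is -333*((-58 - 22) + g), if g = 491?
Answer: -136863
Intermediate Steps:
-333*((-58 - 22) + g) = -333*((-58 - 22) + 491) = -333*(-80 + 491) = -333*411 = -136863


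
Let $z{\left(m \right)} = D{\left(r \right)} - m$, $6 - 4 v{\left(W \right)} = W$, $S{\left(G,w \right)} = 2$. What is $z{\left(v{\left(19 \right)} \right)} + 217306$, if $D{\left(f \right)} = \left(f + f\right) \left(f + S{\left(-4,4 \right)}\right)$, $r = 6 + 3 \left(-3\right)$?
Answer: $\frac{869261}{4} \approx 2.1732 \cdot 10^{5}$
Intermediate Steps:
$r = -3$ ($r = 6 - 9 = -3$)
$v{\left(W \right)} = \frac{3}{2} - \frac{W}{4}$
$D{\left(f \right)} = 2 f \left(2 + f\right)$ ($D{\left(f \right)} = \left(f + f\right) \left(f + 2\right) = 2 f \left(2 + f\right)$)
$z{\left(m \right)} = 6 - m$ ($z{\left(m \right)} = 2 \left(-3\right) \left(2 - 3\right) - m = 2 \left(-3\right) \left(-1\right) - m = 6 - m$)
$z{\left(v{\left(19 \right)} \right)} + 217306 = \left(6 - \left(\frac{3}{2} - \frac{19}{4}\right)\right) + 217306 = \left(6 - - \frac{13}{4}\right) + 217306 = \left(6 + \frac{13}{4}\right) + 217306 = \frac{37}{4} + 217306 = \frac{869261}{4}$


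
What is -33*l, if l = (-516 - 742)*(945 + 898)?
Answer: 76510302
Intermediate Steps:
l = -2318494 (l = -1258*1843 = -2318494)
-33*l = -33*(-2318494) = 76510302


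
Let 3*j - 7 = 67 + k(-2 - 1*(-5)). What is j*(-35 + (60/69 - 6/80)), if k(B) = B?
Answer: -2423113/2760 ≈ -877.94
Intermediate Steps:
j = 77/3 (j = 7/3 + (67 + (-2 - 1*(-5)))/3 = 7/3 + (67 + (-2 + 5))/3 = 7/3 + (67 + 3)/3 = 7/3 + (⅓)*70 = 7/3 + 70/3 = 77/3 ≈ 25.667)
j*(-35 + (60/69 - 6/80)) = 77*(-35 + (60/69 - 6/80))/3 = 77*(-35 + (60*(1/69) - 6*1/80))/3 = 77*(-35 + (20/23 - 3/40))/3 = 77*(-35 + 731/920)/3 = (77/3)*(-31469/920) = -2423113/2760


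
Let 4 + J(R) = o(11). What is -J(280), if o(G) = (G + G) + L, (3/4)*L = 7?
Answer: -82/3 ≈ -27.333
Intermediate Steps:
L = 28/3 (L = (4/3)*7 = 28/3 ≈ 9.3333)
o(G) = 28/3 + 2*G (o(G) = (G + G) + 28/3 = 2*G + 28/3 = 28/3 + 2*G)
J(R) = 82/3 (J(R) = -4 + (28/3 + 2*11) = -4 + (28/3 + 22) = -4 + 94/3 = 82/3)
-J(280) = -1*82/3 = -82/3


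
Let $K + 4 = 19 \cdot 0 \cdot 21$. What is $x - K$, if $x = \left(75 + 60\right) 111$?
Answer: $14989$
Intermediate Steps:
$x = 14985$ ($x = 135 \cdot 111 = 14985$)
$K = -4$ ($K = -4 + 19 \cdot 0 \cdot 21 = -4 + 0 \cdot 21 = -4 + 0 = -4$)
$x - K = 14985 - -4 = 14985 + 4 = 14989$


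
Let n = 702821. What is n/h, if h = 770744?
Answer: 702821/770744 ≈ 0.91187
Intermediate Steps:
n/h = 702821/770744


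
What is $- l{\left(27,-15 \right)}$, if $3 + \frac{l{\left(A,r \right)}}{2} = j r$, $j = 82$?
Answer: $2466$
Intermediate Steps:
$l{\left(A,r \right)} = -6 + 164 r$ ($l{\left(A,r \right)} = -6 + 2 \cdot 82 r = -6 + 164 r$)
$- l{\left(27,-15 \right)} = - (-6 + 164 \left(-15\right)) = - (-6 - 2460) = \left(-1\right) \left(-2466\right) = 2466$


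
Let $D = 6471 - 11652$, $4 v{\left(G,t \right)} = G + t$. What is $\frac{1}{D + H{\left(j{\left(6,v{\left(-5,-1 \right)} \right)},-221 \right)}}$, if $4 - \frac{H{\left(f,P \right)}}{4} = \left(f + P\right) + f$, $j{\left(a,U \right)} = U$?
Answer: $- \frac{1}{4269} \approx -0.00023425$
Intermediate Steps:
$v{\left(G,t \right)} = \frac{G}{4} + \frac{t}{4}$ ($v{\left(G,t \right)} = \frac{G + t}{4} = \frac{G}{4} + \frac{t}{4}$)
$H{\left(f,P \right)} = 16 - 8 f - 4 P$ ($H{\left(f,P \right)} = 16 - 4 \left(\left(f + P\right) + f\right) = 16 - 4 \left(\left(P + f\right) + f\right) = 16 - 4 \left(P + 2 f\right) = 16 - \left(4 P + 8 f\right) = 16 - 8 f - 4 P$)
$D = -5181$
$\frac{1}{D + H{\left(j{\left(6,v{\left(-5,-1 \right)} \right)},-221 \right)}} = \frac{1}{-5181 - \left(-900 + 8 \left(\frac{1}{4} \left(-5\right) + \frac{1}{4} \left(-1\right)\right)\right)} = \frac{1}{-5181 + \left(16 - 8 \left(- \frac{5}{4} - \frac{1}{4}\right) + 884\right)} = \frac{1}{-5181 + \left(16 - -12 + 884\right)} = \frac{1}{-5181 + \left(16 + 12 + 884\right)} = \frac{1}{-5181 + 912} = \frac{1}{-4269} = - \frac{1}{4269}$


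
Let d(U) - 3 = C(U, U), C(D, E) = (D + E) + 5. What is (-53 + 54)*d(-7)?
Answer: -6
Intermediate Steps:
C(D, E) = 5 + D + E
d(U) = 8 + 2*U (d(U) = 3 + (5 + U + U) = 3 + (5 + 2*U) = 8 + 2*U)
(-53 + 54)*d(-7) = (-53 + 54)*(8 + 2*(-7)) = 1*(8 - 14) = 1*(-6) = -6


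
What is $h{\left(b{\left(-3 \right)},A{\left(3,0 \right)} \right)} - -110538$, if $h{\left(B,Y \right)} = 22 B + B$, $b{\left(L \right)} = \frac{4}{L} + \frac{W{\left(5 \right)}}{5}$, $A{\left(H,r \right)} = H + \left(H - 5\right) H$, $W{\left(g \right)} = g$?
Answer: $\frac{331591}{3} \approx 1.1053 \cdot 10^{5}$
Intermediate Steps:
$A{\left(H,r \right)} = H + H \left(-5 + H\right)$ ($A{\left(H,r \right)} = H + \left(-5 + H\right) H = H + H \left(-5 + H\right)$)
$b{\left(L \right)} = 1 + \frac{4}{L}$ ($b{\left(L \right)} = \frac{4}{L} + \frac{5}{5} = \frac{4}{L} + 5 \cdot \frac{1}{5} = \frac{4}{L} + 1 = 1 + \frac{4}{L}$)
$h{\left(B,Y \right)} = 23 B$
$h{\left(b{\left(-3 \right)},A{\left(3,0 \right)} \right)} - -110538 = 23 \frac{4 - 3}{-3} - -110538 = 23 \left(\left(- \frac{1}{3}\right) 1\right) + 110538 = 23 \left(- \frac{1}{3}\right) + 110538 = - \frac{23}{3} + 110538 = \frac{331591}{3}$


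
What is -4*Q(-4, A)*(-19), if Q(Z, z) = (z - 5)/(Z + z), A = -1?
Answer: 456/5 ≈ 91.200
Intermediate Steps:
Q(Z, z) = (-5 + z)/(Z + z)
-4*Q(-4, A)*(-19) = -4*(-5 - 1)/(-4 - 1)*(-19) = -4*(-6)/(-5)*(-19) = -(-4)*(-6)/5*(-19) = -4*6/5*(-19) = -24/5*(-19) = 456/5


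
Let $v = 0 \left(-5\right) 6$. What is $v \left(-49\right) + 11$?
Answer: $11$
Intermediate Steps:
$v = 0$ ($v = 0 \cdot 6 = 0$)
$v \left(-49\right) + 11 = 0 \left(-49\right) + 11 = 0 + 11 = 11$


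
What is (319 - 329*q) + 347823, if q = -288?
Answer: 442894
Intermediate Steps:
(319 - 329*q) + 347823 = (319 - 329*(-288)) + 347823 = (319 + 94752) + 347823 = 95071 + 347823 = 442894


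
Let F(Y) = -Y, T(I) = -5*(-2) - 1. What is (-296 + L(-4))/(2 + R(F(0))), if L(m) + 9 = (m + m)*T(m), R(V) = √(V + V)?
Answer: -377/2 ≈ -188.50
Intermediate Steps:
T(I) = 9 (T(I) = 10 - 1 = 9)
R(V) = √2*√V (R(V) = √(2*V) = √2*√V)
L(m) = -9 + 18*m (L(m) = -9 + (m + m)*9 = -9 + (2*m)*9 = -9 + 18*m)
(-296 + L(-4))/(2 + R(F(0))) = (-296 + (-9 + 18*(-4)))/(2 + √2*√(-1*0)) = (-296 + (-9 - 72))/(2 + √2*√0) = (-296 - 81)/(2 + √2*0) = -377/(2 + 0) = -377/2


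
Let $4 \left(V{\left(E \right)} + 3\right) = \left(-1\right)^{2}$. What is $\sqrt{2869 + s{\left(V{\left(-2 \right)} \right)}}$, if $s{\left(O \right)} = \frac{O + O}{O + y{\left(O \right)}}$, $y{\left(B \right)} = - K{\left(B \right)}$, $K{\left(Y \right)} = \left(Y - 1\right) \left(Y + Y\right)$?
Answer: $\frac{\sqrt{829209}}{17} \approx 53.565$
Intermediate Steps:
$K{\left(Y \right)} = 2 Y \left(-1 + Y\right)$ ($K{\left(Y \right)} = \left(-1 + Y\right) 2 Y = 2 Y \left(-1 + Y\right)$)
$V{\left(E \right)} = - \frac{11}{4}$ ($V{\left(E \right)} = -3 + \frac{\left(-1\right)^{2}}{4} = -3 + \frac{1}{4} \cdot 1 = -3 + \frac{1}{4} = - \frac{11}{4}$)
$y{\left(B \right)} = - 2 B \left(-1 + B\right)$
$s{\left(O \right)} = \frac{2 O}{O + 2 O \left(1 - O\right)}$ ($s{\left(O \right)} = \frac{O + O}{O + 2 O \left(1 - O\right)} = \frac{2 O}{O + 2 O \left(1 - O\right)}$)
$\sqrt{2869 + s{\left(V{\left(-2 \right)} \right)}} = \sqrt{2869 - \frac{2}{-3 + 2 \left(- \frac{11}{4}\right)}} = \sqrt{2869 - \frac{2}{-3 - \frac{11}{2}}} = \sqrt{2869 - \frac{2}{- \frac{17}{2}}} = \sqrt{2869 - - \frac{4}{17}} = \sqrt{2869 + \frac{4}{17}} = \sqrt{\frac{48777}{17}} = \frac{\sqrt{829209}}{17}$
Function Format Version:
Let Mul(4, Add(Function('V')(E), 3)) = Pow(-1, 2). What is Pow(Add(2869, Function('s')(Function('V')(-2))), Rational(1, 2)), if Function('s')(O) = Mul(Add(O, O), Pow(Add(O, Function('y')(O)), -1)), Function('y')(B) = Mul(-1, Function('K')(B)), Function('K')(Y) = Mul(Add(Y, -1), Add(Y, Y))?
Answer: Mul(Rational(1, 17), Pow(829209, Rational(1, 2))) ≈ 53.565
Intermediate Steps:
Function('K')(Y) = Mul(2, Y, Add(-1, Y)) (Function('K')(Y) = Mul(Add(-1, Y), Mul(2, Y)) = Mul(2, Y, Add(-1, Y)))
Function('V')(E) = Rational(-11, 4) (Function('V')(E) = Add(-3, Mul(Rational(1, 4), Pow(-1, 2))) = Add(-3, Mul(Rational(1, 4), 1)) = Add(-3, Rational(1, 4)) = Rational(-11, 4))
Function('y')(B) = Mul(-2, B, Add(-1, B)) (Function('y')(B) = Mul(-1, Mul(2, B, Add(-1, B))) = Mul(-2, B, Add(-1, B)))
Function('s')(O) = Mul(2, O, Pow(Add(O, Mul(2, O, Add(1, Mul(-1, O)))), -1)) (Function('s')(O) = Mul(Add(O, O), Pow(Add(O, Mul(2, O, Add(1, Mul(-1, O)))), -1)) = Mul(Mul(2, O), Pow(Add(O, Mul(2, O, Add(1, Mul(-1, O)))), -1)) = Mul(2, O, Pow(Add(O, Mul(2, O, Add(1, Mul(-1, O)))), -1)))
Pow(Add(2869, Function('s')(Function('V')(-2))), Rational(1, 2)) = Pow(Add(2869, Mul(-2, Pow(Add(-3, Mul(2, Rational(-11, 4))), -1))), Rational(1, 2)) = Pow(Add(2869, Mul(-2, Pow(Add(-3, Rational(-11, 2)), -1))), Rational(1, 2)) = Pow(Add(2869, Mul(-2, Pow(Rational(-17, 2), -1))), Rational(1, 2)) = Pow(Add(2869, Mul(-2, Rational(-2, 17))), Rational(1, 2)) = Pow(Add(2869, Rational(4, 17)), Rational(1, 2)) = Pow(Rational(48777, 17), Rational(1, 2)) = Mul(Rational(1, 17), Pow(829209, Rational(1, 2)))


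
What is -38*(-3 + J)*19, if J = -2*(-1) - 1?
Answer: 1444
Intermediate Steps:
J = 1 (J = 2 - 1 = 1)
-38*(-3 + J)*19 = -38*(-3 + 1)*19 = -38*(-2)*19 = 76*19 = 1444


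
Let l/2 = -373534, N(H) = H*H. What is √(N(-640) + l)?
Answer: 2*I*√84367 ≈ 580.92*I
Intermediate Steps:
N(H) = H²
l = -747068 (l = 2*(-373534) = -747068)
√(N(-640) + l) = √((-640)² - 747068) = √(409600 - 747068) = √(-337468) = 2*I*√84367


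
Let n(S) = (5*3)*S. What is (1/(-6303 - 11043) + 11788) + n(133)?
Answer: 239079917/17346 ≈ 13783.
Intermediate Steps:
n(S) = 15*S
(1/(-6303 - 11043) + 11788) + n(133) = (1/(-6303 - 11043) + 11788) + 15*133 = (1/(-17346) + 11788) + 1995 = (-1/17346 + 11788) + 1995 = 204474647/17346 + 1995 = 239079917/17346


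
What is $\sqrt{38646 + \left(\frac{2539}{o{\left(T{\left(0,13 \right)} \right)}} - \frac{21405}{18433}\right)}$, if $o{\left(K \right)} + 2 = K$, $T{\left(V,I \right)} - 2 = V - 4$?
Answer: $\frac{\sqrt{51659585991545}}{36866} \approx 194.96$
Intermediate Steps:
$T{\left(V,I \right)} = -2 + V$ ($T{\left(V,I \right)} = 2 + \left(V - 4\right) = 2 + \left(-4 + V\right) = -2 + V$)
$o{\left(K \right)} = -2 + K$
$\sqrt{38646 + \left(\frac{2539}{o{\left(T{\left(0,13 \right)} \right)}} - \frac{21405}{18433}\right)} = \sqrt{38646 + \left(\frac{2539}{-2 + \left(-2 + 0\right)} - \frac{21405}{18433}\right)} = \sqrt{38646 + \left(\frac{2539}{-2 - 2} - \frac{21405}{18433}\right)} = \sqrt{38646 + \left(\frac{2539}{-4} - \frac{21405}{18433}\right)} = \sqrt{38646 + \left(2539 \left(- \frac{1}{4}\right) - \frac{21405}{18433}\right)} = \sqrt{38646 - \frac{46887007}{73732}} = \sqrt{\frac{2802559865}{73732}} = \frac{\sqrt{51659585991545}}{36866}$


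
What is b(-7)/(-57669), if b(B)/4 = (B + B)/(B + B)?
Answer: -4/57669 ≈ -6.9361e-5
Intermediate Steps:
b(B) = 4 (b(B) = 4*((B + B)/(B + B)) = 4*((2*B)/((2*B))) = 4*((2*B)*(1/(2*B))) = 4*1 = 4)
b(-7)/(-57669) = 4/(-57669) = 4*(-1/57669) = -4/57669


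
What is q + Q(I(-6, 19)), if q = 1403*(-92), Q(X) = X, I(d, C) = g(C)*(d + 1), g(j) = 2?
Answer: -129086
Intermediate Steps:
I(d, C) = 2 + 2*d (I(d, C) = 2*(d + 1) = 2*(1 + d) = 2 + 2*d)
q = -129076
q + Q(I(-6, 19)) = -129076 + (2 + 2*(-6)) = -129076 + (2 - 12) = -129076 - 10 = -129086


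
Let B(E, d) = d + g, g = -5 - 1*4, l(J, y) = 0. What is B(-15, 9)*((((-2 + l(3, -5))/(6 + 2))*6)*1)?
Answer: 0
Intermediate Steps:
g = -9 (g = -5 - 4 = -9)
B(E, d) = -9 + d (B(E, d) = d - 9 = -9 + d)
B(-15, 9)*((((-2 + l(3, -5))/(6 + 2))*6)*1) = (-9 + 9)*((((-2 + 0)/(6 + 2))*6)*1) = 0*((-2/8*6)*1) = 0*((-2*⅛*6)*1) = 0*(-¼*6*1) = 0*(-3/2*1) = 0*(-3/2) = 0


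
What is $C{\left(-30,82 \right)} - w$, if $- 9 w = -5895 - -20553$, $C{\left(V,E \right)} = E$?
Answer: $\frac{5132}{3} \approx 1710.7$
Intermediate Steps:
$w = - \frac{4886}{3}$ ($w = - \frac{-5895 - -20553}{9} = - \frac{-5895 + 20553}{9} = \left(- \frac{1}{9}\right) 14658 = - \frac{4886}{3} \approx -1628.7$)
$C{\left(-30,82 \right)} - w = 82 - - \frac{4886}{3} = 82 + \frac{4886}{3} = \frac{5132}{3}$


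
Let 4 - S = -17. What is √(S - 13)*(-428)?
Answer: -856*√2 ≈ -1210.6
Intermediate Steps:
S = 21 (S = 4 - 1*(-17) = 4 + 17 = 21)
√(S - 13)*(-428) = √(21 - 13)*(-428) = √8*(-428) = (2*√2)*(-428) = -856*√2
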